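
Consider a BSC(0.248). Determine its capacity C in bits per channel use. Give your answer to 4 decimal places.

0.1919 bits

Binary symmetric channel: C = 1 − h₂(ε) where h₂ is the binary entropy function.
h₂(0.248) = −0.248·log₂0.248 − 0.752·log₂0.752 = 0.8081.
C = 1 − 0.8081 = 0.1919 bits per channel use.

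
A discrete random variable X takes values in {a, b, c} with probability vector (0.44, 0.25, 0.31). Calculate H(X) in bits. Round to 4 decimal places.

H(X) = −Σ p·log₂ p.
  −(0.44)·log₂(0.44) = 0.52115
  −(0.25)·log₂(0.25) = 0.50000
  −(0.31)·log₂(0.31) = 0.52379
Sum: 0.52115 + 0.50000 + 0.52379 = 1.5449 bits.

1.5449 bits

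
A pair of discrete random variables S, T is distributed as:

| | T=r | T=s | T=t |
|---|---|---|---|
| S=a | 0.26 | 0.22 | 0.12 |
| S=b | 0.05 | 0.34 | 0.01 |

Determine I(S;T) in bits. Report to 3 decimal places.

0.181 bits

Marginals: p(S) = (0.6000, 0.4000), p(T) = (0.3100, 0.5600, 0.1300).
I(S;T) = H(S) + H(T) − H(S,T).
H(S) = 0.9710, H(T) = 1.3749, H(S,T) = 2.1646.
I(S;T) = 0.9710 + 1.3749 − 2.1646 = 0.181 bits.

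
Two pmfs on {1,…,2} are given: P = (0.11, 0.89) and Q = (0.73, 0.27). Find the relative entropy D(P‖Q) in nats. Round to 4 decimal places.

0.8534 nats

D(P‖Q) = Σ p·ln(p/q).
  0.11·ln(0.11/0.73) = -0.20818
  0.89·ln(0.89/0.27) = 1.06159
D(P‖Q) = 0.8534 nats.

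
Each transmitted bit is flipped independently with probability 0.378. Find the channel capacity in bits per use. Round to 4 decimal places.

Binary symmetric channel: C = 1 − h₂(ε) where h₂ is the binary entropy function.
h₂(0.378) = −0.378·log₂0.378 − 0.622·log₂0.622 = 0.9566.
C = 1 − 0.9566 = 0.0434 bits per channel use.

0.0434 bits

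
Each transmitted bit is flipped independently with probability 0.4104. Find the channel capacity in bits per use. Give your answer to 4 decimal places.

0.0233 bits

Binary symmetric channel: C = 1 − h₂(ε) where h₂ is the binary entropy function.
h₂(0.4104) = −0.4104·log₂0.4104 − 0.5896·log₂0.5896 = 0.9767.
C = 1 − 0.9767 = 0.0233 bits per channel use.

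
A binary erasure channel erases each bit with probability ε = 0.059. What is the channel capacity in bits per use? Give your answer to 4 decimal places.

0.9410 bits

Binary erasure channel: capacity C = 1 − ε.
C = 1 − 0.059 = 0.9410 bits per channel use.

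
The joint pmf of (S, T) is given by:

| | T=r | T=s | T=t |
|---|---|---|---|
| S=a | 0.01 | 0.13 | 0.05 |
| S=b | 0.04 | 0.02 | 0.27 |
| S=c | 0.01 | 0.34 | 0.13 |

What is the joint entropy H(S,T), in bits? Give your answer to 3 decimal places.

H(S,T) = −Σ p(x,y)·log₂ p(x,y) over all 9 cells.
  cell (a,r): −0.01·log₂0.01 = 0.0664
  cell (a,s): −0.13·log₂0.13 = 0.3826
  cell (a,t): −0.05·log₂0.05 = 0.2161
  cell (b,r): −0.04·log₂0.04 = 0.1858
  cell (b,s): −0.02·log₂0.02 = 0.1129
  cell (b,t): −0.27·log₂0.27 = 0.5100
  cell (c,r): −0.01·log₂0.01 = 0.0664
  cell (c,s): −0.34·log₂0.34 = 0.5292
  cell (c,t): −0.13·log₂0.13 = 0.3826
Sum = 2.452 bits.

2.452 bits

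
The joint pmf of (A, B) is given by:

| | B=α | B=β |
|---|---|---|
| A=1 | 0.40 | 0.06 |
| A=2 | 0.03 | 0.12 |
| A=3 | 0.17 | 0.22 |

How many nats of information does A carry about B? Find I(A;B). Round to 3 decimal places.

Marginals: p(A) = (0.4600, 0.1500, 0.3900), p(B) = (0.6000, 0.4000).
I(A;B) = H(A) + H(B) − H(A,B).
H(A) = 1.0090, H(B) = 0.6730, H(A,B) = 1.5293.
I(A;B) = 1.0090 + 0.6730 − 1.5293 = 0.153 nats.

0.153 nats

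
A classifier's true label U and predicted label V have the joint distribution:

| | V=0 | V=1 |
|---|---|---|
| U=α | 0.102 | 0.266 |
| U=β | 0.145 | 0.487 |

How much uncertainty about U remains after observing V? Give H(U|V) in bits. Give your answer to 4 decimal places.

0.9471 bits

Marginals: p(U) = (0.3680, 0.6320), p(V) = (0.2470, 0.7530).
H(U|V) = Σ p(V) · H(U|V=·).
  V=0: p=0.2470, H(U|V=0) = 0.9780
  V=1: p=0.7530, H(U|V=1) = 0.9369
Weighted sum = 0.9471 bits.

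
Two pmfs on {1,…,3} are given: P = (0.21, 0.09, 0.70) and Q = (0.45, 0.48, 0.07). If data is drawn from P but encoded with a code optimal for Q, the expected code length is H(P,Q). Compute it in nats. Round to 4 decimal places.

H(P,Q) = −Σ p·ln q.
  −0.21·ln(0.45) = 0.16769
  −0.09·ln(0.48) = 0.06606
  −0.70·ln(0.07) = 1.86148
H(P,Q) = 2.0952 nats.

2.0952 nats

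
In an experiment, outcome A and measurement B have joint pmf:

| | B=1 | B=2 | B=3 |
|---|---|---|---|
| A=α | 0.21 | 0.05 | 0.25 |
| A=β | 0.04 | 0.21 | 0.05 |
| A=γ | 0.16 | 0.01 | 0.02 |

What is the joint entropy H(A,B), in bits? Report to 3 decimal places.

2.666 bits

H(A,B) = −Σ p(x,y)·log₂ p(x,y) over all 9 cells.
  cell (α,1): −0.21·log₂0.21 = 0.4728
  cell (α,2): −0.05·log₂0.05 = 0.2161
  cell (α,3): −0.25·log₂0.25 = 0.5000
  cell (β,1): −0.04·log₂0.04 = 0.1858
  cell (β,2): −0.21·log₂0.21 = 0.4728
  cell (β,3): −0.05·log₂0.05 = 0.2161
  cell (γ,1): −0.16·log₂0.16 = 0.4230
  cell (γ,2): −0.01·log₂0.01 = 0.0664
  cell (γ,3): −0.02·log₂0.02 = 0.1129
Sum = 2.666 bits.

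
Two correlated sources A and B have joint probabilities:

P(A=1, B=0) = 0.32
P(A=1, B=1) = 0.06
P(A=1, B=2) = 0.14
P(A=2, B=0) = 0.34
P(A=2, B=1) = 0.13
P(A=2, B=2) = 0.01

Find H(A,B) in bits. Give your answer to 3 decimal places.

2.145 bits

H(A,B) = −Σ p(x,y)·log₂ p(x,y) over all 6 cells.
  cell (1,0): −0.32·log₂0.32 = 0.5260
  cell (1,1): −0.06·log₂0.06 = 0.2435
  cell (1,2): −0.14·log₂0.14 = 0.3971
  cell (2,0): −0.34·log₂0.34 = 0.5292
  cell (2,1): −0.13·log₂0.13 = 0.3826
  cell (2,2): −0.01·log₂0.01 = 0.0664
Sum = 2.145 bits.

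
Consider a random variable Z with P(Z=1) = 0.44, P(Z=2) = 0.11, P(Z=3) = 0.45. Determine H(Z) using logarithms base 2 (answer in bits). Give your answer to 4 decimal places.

H(Z) = −Σ p·log₂ p.
  −(0.44)·log₂(0.44) = 0.52115
  −(0.11)·log₂(0.11) = 0.35029
  −(0.45)·log₂(0.45) = 0.51840
Sum: 0.52115 + 0.35029 + 0.51840 = 1.3898 bits.

1.3898 bits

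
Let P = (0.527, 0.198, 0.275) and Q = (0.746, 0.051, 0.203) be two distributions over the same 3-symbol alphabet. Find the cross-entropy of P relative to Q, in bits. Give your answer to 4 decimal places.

H(P,Q) = −Σ p·log₂ q.
  −0.527·log₂(0.746) = 0.22279
  −0.198·log₂(0.051) = 0.85009
  −0.275·log₂(0.203) = 0.63262
H(P,Q) = 1.7055 bits.

1.7055 bits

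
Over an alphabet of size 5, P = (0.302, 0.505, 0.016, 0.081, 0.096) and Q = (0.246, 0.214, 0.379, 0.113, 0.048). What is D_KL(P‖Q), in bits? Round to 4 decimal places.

D(P‖Q) = Σ p·log₂(p/q).
  0.302·log₂(0.302/0.246) = 0.08936
  0.505·log₂(0.505/0.214) = 0.62553
  0.016·log₂(0.016/0.379) = -0.07306
  0.081·log₂(0.081/0.113) = -0.03891
  0.096·log₂(0.096/0.048) = 0.09600
D(P‖Q) = 0.6989 bits.

0.6989 bits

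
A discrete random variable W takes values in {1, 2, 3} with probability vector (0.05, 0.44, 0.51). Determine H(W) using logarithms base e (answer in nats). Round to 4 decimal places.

H(W) = −Σ p·ln p.
  −(0.05)·ln(0.05) = 0.14979
  −(0.44)·ln(0.44) = 0.36123
  −(0.51)·ln(0.51) = 0.34341
Sum: 0.14979 + 0.36123 + 0.34341 = 0.8544 nats.

0.8544 nats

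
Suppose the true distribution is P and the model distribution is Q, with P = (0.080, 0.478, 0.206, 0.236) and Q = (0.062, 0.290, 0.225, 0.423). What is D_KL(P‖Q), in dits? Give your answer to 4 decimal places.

D(P‖Q) = Σ p·log₁₀(p/q).
  0.080·log₁₀(0.080/0.062) = 0.00886
  0.478·log₁₀(0.478/0.290) = 0.10374
  0.206·log₁₀(0.206/0.225) = -0.00789
  0.236·log₁₀(0.236/0.423) = -0.05981
D(P‖Q) = 0.0449 dits.

0.0449 dits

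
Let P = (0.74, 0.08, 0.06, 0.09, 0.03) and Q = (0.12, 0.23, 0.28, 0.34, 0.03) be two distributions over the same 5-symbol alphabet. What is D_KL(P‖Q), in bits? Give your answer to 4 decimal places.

D(P‖Q) = Σ p·log₂(p/q).
  0.74·log₂(0.74/0.12) = 1.94212
  0.08·log₂(0.08/0.23) = -0.12188
  0.06·log₂(0.06/0.28) = -0.13334
  0.09·log₂(0.09/0.34) = -0.17258
  0.03·log₂(0.03/0.03) = 0.00000
D(P‖Q) = 1.5143 bits.

1.5143 bits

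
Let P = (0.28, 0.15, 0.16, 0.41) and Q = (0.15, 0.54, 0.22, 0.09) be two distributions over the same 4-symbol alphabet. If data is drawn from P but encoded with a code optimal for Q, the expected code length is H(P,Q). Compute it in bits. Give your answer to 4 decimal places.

H(P,Q) = −Σ p·log₂ q.
  −0.28·log₂(0.15) = 0.76635
  −0.15·log₂(0.54) = 0.13335
  −0.16·log₂(0.22) = 0.34951
  −0.41·log₂(0.09) = 1.42431
H(P,Q) = 2.6735 bits.

2.6735 bits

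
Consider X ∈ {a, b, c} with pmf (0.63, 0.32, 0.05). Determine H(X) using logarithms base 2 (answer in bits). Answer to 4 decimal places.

1.1621 bits

H(X) = −Σ p·log₂ p.
  −(0.63)·log₂(0.63) = 0.41994
  −(0.32)·log₂(0.32) = 0.52603
  −(0.05)·log₂(0.05) = 0.21610
Sum: 0.41994 + 0.52603 + 0.21610 = 1.1621 bits.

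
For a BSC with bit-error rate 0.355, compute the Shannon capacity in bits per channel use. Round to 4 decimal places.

Binary symmetric channel: C = 1 − h₂(ε) where h₂ is the binary entropy function.
h₂(0.355) = −0.355·log₂0.355 − 0.645·log₂0.645 = 0.9385.
C = 1 − 0.9385 = 0.0615 bits per channel use.

0.0615 bits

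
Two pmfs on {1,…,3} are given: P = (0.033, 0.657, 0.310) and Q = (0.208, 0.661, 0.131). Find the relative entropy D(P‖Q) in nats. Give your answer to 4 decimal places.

D(P‖Q) = Σ p·ln(p/q).
  0.033·ln(0.033/0.208) = -0.06075
  0.657·ln(0.657/0.661) = -0.00399
  0.310·ln(0.310/0.131) = 0.26703
D(P‖Q) = 0.2023 nats.

0.2023 nats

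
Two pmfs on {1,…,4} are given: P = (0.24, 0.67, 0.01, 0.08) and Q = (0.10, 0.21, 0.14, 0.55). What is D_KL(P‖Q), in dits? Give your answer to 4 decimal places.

D(P‖Q) = Σ p·log₁₀(p/q).
  0.24·log₁₀(0.24/0.10) = 0.09125
  0.67·log₁₀(0.67/0.21) = 0.33758
  0.01·log₁₀(0.01/0.14) = -0.01146
  0.08·log₁₀(0.08/0.55) = -0.06698
D(P‖Q) = 0.3504 dits.

0.3504 dits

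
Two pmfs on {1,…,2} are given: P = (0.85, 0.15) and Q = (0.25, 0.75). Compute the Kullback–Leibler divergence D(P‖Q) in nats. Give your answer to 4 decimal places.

0.7988 nats

D(P‖Q) = Σ p·ln(p/q).
  0.85·ln(0.85/0.25) = 1.04021
  0.15·ln(0.15/0.75) = -0.24142
D(P‖Q) = 0.7988 nats.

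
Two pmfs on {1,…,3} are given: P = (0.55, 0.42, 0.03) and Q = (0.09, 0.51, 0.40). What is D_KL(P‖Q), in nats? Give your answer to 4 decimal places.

D(P‖Q) = Σ p·ln(p/q).
  0.55·ln(0.55/0.09) = 0.99556
  0.42·ln(0.42/0.51) = -0.08155
  0.03·ln(0.03/0.40) = -0.07771
D(P‖Q) = 0.8363 nats.

0.8363 nats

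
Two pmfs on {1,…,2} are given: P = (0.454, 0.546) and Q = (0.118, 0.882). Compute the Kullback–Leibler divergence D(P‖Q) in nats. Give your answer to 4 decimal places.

D(P‖Q) = Σ p·ln(p/q).
  0.454·ln(0.454/0.118) = 0.61173
  0.546·ln(0.546/0.882) = -0.26185
D(P‖Q) = 0.3499 nats.

0.3499 nats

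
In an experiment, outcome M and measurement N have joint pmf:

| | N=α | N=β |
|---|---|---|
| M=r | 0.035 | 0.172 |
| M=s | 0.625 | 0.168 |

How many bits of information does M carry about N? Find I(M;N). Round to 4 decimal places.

Marginals: p(M) = (0.2070, 0.7930), p(N) = (0.6600, 0.3400).
I(M;N) = H(M) + H(N) − H(M,N).
H(M) = 0.7357, H(N) = 0.9248, H(M,N) = 1.4622.
I(M;N) = 0.7357 + 0.9248 − 1.4622 = 0.1983 bits.

0.1983 bits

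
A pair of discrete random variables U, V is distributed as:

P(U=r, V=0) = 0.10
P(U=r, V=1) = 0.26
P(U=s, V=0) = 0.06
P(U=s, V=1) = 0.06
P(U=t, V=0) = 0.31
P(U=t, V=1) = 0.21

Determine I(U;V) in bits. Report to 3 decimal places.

Marginals: p(U) = (0.3600, 0.1200, 0.5200), p(V) = (0.4700, 0.5300).
I(U;V) = H(U) + H(V) − H(U,V).
H(U) = 1.3883, H(V) = 0.9974, H(U,V) = 2.3212.
I(U;V) = 1.3883 + 0.9974 − 2.3212 = 0.064 bits.

0.064 bits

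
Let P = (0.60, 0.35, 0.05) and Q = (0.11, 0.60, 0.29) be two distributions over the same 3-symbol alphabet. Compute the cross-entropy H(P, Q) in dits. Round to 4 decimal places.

H(P,Q) = −Σ p·log₁₀ q.
  −0.60·log₁₀(0.11) = 0.57516
  −0.35·log₁₀(0.60) = 0.07765
  −0.05·log₁₀(0.29) = 0.02688
H(P,Q) = 0.6797 dits.

0.6797 dits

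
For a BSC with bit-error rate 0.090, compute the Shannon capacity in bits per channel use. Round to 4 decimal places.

Binary symmetric channel: C = 1 − h₂(ε) where h₂ is the binary entropy function.
h₂(0.090) = −0.090·log₂0.090 − 0.910·log₂0.910 = 0.4365.
C = 1 − 0.4365 = 0.5635 bits per channel use.

0.5635 bits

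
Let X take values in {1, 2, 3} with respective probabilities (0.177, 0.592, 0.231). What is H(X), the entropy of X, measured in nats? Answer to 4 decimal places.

H(X) = −Σ p·ln p.
  −(0.177)·ln(0.177) = 0.30649
  −(0.592)·ln(0.592) = 0.31036
  −(0.231)·ln(0.231) = 0.33849
Sum: 0.30649 + 0.31036 + 0.33849 = 0.9553 nats.

0.9553 nats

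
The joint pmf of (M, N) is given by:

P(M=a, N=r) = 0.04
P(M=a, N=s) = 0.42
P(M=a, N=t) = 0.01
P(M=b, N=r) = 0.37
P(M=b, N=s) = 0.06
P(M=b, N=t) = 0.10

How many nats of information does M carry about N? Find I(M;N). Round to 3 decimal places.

0.346 nats

Marginals: p(M) = (0.4700, 0.5300), p(N) = (0.4100, 0.4800, 0.1100).
I(M;N) = Σ p(x,y)·ln[p(x,y)/(p(x)p(y))].
  (a,r): 0.04·ln(0.2076) = -0.0629
  (a,s): 0.42·ln(1.8617) = 0.2610
  (a,t): 0.01·ln(0.1934) = -0.0164
  (b,r): 0.37·ln(1.7027) = 0.1969
  (b,s): 0.06·ln(0.2358) = -0.0867
  (b,t): 0.10·ln(1.7153) = 0.0540
Sum = 0.346 nats.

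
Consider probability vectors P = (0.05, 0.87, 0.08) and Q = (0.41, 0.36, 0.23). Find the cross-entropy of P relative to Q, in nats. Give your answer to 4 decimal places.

1.0510 nats

H(P,Q) = −Σ p·ln q.
  −0.05·ln(0.41) = 0.04458
  −0.87·ln(0.36) = 0.88884
  −0.08·ln(0.23) = 0.11757
H(P,Q) = 1.0510 nats.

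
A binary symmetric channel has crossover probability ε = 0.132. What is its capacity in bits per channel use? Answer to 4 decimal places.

Binary symmetric channel: C = 1 − h₂(ε) where h₂ is the binary entropy function.
h₂(0.132) = −0.132·log₂0.132 − 0.868·log₂0.868 = 0.5629.
C = 1 − 0.5629 = 0.4371 bits per channel use.

0.4371 bits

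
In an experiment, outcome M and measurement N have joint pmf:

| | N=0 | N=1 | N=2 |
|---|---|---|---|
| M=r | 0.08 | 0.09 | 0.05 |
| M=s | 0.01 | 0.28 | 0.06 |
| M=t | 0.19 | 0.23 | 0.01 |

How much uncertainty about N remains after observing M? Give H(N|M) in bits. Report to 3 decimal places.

Marginals: p(M) = (0.2200, 0.3500, 0.4300), p(N) = (0.2800, 0.6000, 0.1200).
H(N|M) = Σ p(M) · H(N|M=·).
  M=r: p=0.2200, H(N|M=r) = 1.5440
  M=s: p=0.3500, H(N|M=s) = 0.8403
  M=t: p=0.4300, H(N|M=t) = 1.1297
Weighted sum = 1.120 bits.

1.120 bits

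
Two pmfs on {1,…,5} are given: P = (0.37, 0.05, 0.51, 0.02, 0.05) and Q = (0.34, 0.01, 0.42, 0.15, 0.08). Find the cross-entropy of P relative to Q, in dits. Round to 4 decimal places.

0.5368 dits

H(P,Q) = −Σ p·log₁₀ q.
  −0.37·log₁₀(0.34) = 0.17335
  −0.05·log₁₀(0.01) = 0.10000
  −0.51·log₁₀(0.42) = 0.19214
  −0.02·log₁₀(0.15) = 0.01648
  −0.05·log₁₀(0.08) = 0.05485
H(P,Q) = 0.5368 dits.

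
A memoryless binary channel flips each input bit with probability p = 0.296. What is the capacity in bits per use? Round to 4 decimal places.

Binary symmetric channel: C = 1 − h₂(ε) where h₂ is the binary entropy function.
h₂(0.296) = −0.296·log₂0.296 − 0.704·log₂0.704 = 0.8763.
C = 1 − 0.8763 = 0.1237 bits per channel use.

0.1237 bits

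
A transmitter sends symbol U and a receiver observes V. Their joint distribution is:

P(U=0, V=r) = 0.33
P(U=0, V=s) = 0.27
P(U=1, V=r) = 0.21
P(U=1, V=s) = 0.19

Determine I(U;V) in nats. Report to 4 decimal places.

0.0003 nats

Marginals: p(U) = (0.6000, 0.4000), p(V) = (0.5400, 0.4600).
I(U;V) = Σ p(x,y)·ln[p(x,y)/(p(x)p(y))].
  (0,r): 0.33·ln(1.0185) = 0.00606
  (0,s): 0.27·ln(0.9783) = -0.00593
  (1,r): 0.21·ln(0.9722) = -0.00592
  (1,s): 0.19·ln(1.0326) = 0.00610
Sum = 0.0003 nats.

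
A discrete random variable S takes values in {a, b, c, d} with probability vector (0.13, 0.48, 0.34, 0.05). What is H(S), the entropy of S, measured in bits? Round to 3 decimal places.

1.636 bits

H(S) = −Σ p·log₂ p.
  −(0.13)·log₂(0.13) = 0.3826
  −(0.48)·log₂(0.48) = 0.5083
  −(0.34)·log₂(0.34) = 0.5292
  −(0.05)·log₂(0.05) = 0.2161
Sum: 0.3826 + 0.5083 + 0.5292 + 0.2161 = 1.636 bits.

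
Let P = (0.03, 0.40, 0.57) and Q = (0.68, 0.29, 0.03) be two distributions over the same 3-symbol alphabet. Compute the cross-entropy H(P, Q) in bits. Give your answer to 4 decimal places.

3.6146 bits

H(P,Q) = −Σ p·log₂ q.
  −0.03·log₂(0.68) = 0.01669
  −0.40·log₂(0.29) = 0.71435
  −0.57·log₂(0.03) = 2.88357
H(P,Q) = 3.6146 bits.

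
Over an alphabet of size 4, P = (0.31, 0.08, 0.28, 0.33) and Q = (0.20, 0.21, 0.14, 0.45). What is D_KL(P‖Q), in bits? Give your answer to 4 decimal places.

D(P‖Q) = Σ p·log₂(p/q).
  0.31·log₂(0.31/0.20) = 0.19600
  0.08·log₂(0.08/0.21) = -0.11139
  0.28·log₂(0.28/0.14) = 0.28000
  0.33·log₂(0.33/0.45) = -0.14766
D(P‖Q) = 0.2170 bits.

0.2170 bits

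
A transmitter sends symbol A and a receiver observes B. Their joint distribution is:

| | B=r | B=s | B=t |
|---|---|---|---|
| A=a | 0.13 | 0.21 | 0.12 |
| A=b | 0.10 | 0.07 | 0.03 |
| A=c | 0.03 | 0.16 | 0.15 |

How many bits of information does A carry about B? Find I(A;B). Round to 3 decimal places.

Marginals: p(A) = (0.4600, 0.2000, 0.3400), p(B) = (0.2600, 0.4400, 0.3000).
I(A;B) = H(A) + H(B) − H(A,B).
H(A) = 1.5089, H(B) = 1.5475, H(A,B) = 2.9604.
I(A;B) = 1.5089 + 1.5475 − 2.9604 = 0.096 bits.

0.096 bits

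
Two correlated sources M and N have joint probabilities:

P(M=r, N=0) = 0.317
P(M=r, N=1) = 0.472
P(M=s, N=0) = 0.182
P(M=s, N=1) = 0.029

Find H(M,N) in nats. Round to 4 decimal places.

1.1313 nats

H(M,N) = −Σ p(x,y)·ln p(x,y) over all 4 cells.
  cell (r,0): −0.317·ln0.317 = 0.36419
  cell (r,1): −0.472·ln0.472 = 0.35437
  cell (s,0): −0.182·ln0.182 = 0.31008
  cell (s,1): −0.029·ln0.029 = 0.10267
Sum = 1.1313 nats.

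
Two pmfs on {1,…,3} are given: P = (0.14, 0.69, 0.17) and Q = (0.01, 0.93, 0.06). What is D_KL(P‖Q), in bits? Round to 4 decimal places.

0.4913 bits

D(P‖Q) = Σ p·log₂(p/q).
  0.14·log₂(0.14/0.01) = 0.53303
  0.69·log₂(0.69/0.93) = -0.29714
  0.17·log₂(0.17/0.06) = 0.25543
D(P‖Q) = 0.4913 bits.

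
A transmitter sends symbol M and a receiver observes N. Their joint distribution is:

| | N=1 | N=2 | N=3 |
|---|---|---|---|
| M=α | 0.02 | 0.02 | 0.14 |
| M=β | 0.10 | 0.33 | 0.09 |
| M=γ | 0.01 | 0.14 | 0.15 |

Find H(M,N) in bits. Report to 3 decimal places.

2.670 bits

H(M,N) = −Σ p(x,y)·log₂ p(x,y) over all 9 cells.
  cell (α,1): −0.02·log₂0.02 = 0.1129
  cell (α,2): −0.02·log₂0.02 = 0.1129
  cell (α,3): −0.14·log₂0.14 = 0.3971
  cell (β,1): −0.10·log₂0.10 = 0.3322
  cell (β,2): −0.33·log₂0.33 = 0.5278
  cell (β,3): −0.09·log₂0.09 = 0.3127
  cell (γ,1): −0.01·log₂0.01 = 0.0664
  cell (γ,2): −0.14·log₂0.14 = 0.3971
  cell (γ,3): −0.15·log₂0.15 = 0.4105
Sum = 2.670 bits.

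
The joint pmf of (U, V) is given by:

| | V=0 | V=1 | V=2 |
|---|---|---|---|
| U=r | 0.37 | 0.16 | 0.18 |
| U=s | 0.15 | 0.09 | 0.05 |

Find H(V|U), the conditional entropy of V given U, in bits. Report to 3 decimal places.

Marginals: p(U) = (0.7100, 0.2900), p(V) = (0.5200, 0.2500, 0.2300).
H(V|U) = Σ p(U) · H(V|U=·).
  U=r: p=0.7100, H(V|U=r) = 1.4764
  U=s: p=0.2900, H(V|U=s) = 1.4531
Weighted sum = 1.470 bits.

1.470 bits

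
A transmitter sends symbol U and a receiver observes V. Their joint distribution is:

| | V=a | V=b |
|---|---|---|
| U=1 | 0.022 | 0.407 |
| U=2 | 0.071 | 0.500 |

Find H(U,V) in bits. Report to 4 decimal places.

H(U,V) = −Σ p(x,y)·log₂ p(x,y) over all 4 cells.
  cell (1,a): −0.022·log₂0.022 = 0.12114
  cell (1,b): −0.407·log₂0.407 = 0.52784
  cell (2,a): −0.071·log₂0.071 = 0.27094
  cell (2,b): −0.500·log₂0.500 = 0.50000
Sum = 1.4199 bits.

1.4199 bits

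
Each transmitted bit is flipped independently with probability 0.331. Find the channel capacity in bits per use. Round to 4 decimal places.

Binary symmetric channel: C = 1 − h₂(ε) where h₂ is the binary entropy function.
h₂(0.331) = −0.331·log₂0.331 − 0.669·log₂0.669 = 0.9159.
C = 1 − 0.9159 = 0.0841 bits per channel use.

0.0841 bits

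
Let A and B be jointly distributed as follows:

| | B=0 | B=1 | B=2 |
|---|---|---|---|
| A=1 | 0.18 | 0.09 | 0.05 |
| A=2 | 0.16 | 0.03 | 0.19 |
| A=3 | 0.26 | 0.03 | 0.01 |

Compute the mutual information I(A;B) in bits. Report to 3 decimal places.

0.203 bits

Marginals: p(A) = (0.3200, 0.3800, 0.3000), p(B) = (0.6000, 0.1500, 0.2500).
I(A;B) = Σ p(x,y)·log₂[p(x,y)/(p(x)p(y))].
  (1,0): 0.18·log₂(0.9375) = -0.0168
  (1,1): 0.09·log₂(1.8750) = 0.0816
  (1,2): 0.05·log₂(0.6250) = -0.0339
  (2,0): 0.16·log₂(0.7018) = -0.0818
  (2,1): 0.03·log₂(0.5263) = -0.0278
  (2,2): 0.19·log₂(2.0000) = 0.1900
  (3,0): 0.26·log₂(1.4444) = 0.1379
  (3,1): 0.03·log₂(0.6667) = -0.0175
  (3,2): 0.01·log₂(0.1333) = -0.0291
Sum = 0.203 bits.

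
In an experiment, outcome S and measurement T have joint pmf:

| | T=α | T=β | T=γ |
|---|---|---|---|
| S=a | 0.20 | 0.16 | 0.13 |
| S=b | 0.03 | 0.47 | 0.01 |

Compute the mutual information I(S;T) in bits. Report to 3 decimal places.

0.304 bits

Marginals: p(S) = (0.4900, 0.5100), p(T) = (0.2300, 0.6300, 0.1400).
I(S;T) = Σ p(x,y)·log₂[p(x,y)/(p(x)p(y))].
  (a,α): 0.20·log₂(1.7746) = 0.1655
  (a,β): 0.16·log₂(0.5183) = -0.1517
  (a,γ): 0.13·log₂(1.8950) = 0.1199
  (b,α): 0.03·log₂(0.2558) = -0.0590
  (b,β): 0.47·log₂(1.4628) = 0.2579
  (b,γ): 0.01·log₂(0.1401) = -0.0284
Sum = 0.304 bits.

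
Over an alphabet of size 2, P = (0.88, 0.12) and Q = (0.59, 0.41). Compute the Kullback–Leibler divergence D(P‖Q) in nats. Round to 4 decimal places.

0.2044 nats

D(P‖Q) = Σ p·ln(p/q).
  0.88·ln(0.88/0.59) = 0.35182
  0.12·ln(0.12/0.41) = -0.14744
D(P‖Q) = 0.2044 nats.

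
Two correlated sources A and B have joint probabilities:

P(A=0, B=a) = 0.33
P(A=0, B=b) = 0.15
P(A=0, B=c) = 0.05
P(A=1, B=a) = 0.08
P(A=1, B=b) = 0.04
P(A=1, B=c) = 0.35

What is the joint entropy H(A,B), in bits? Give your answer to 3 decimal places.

2.162 bits

H(A,B) = −Σ p(x,y)·log₂ p(x,y) over all 6 cells.
  cell (0,a): −0.33·log₂0.33 = 0.5278
  cell (0,b): −0.15·log₂0.15 = 0.4105
  cell (0,c): −0.05·log₂0.05 = 0.2161
  cell (1,a): −0.08·log₂0.08 = 0.2915
  cell (1,b): −0.04·log₂0.04 = 0.1858
  cell (1,c): −0.35·log₂0.35 = 0.5301
Sum = 2.162 bits.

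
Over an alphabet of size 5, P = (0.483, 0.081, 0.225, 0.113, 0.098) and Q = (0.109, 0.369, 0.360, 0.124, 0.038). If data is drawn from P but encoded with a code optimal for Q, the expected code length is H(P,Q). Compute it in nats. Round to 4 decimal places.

H(P,Q) = −Σ p·ln q.
  −0.483·ln(0.109) = 1.07052
  −0.081·ln(0.369) = 0.08075
  −0.225·ln(0.360) = 0.22987
  −0.113·ln(0.124) = 0.23588
  −0.098·ln(0.038) = 0.32048
H(P,Q) = 1.9375 nats.

1.9375 nats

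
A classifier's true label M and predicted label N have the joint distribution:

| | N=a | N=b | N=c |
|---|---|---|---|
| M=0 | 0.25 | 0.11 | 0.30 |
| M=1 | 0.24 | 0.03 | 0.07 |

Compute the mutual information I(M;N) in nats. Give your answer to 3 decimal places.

Marginals: p(M) = (0.6600, 0.3400), p(N) = (0.4900, 0.1400, 0.3700).
I(M;N) = Σ p(x,y)·ln[p(x,y)/(p(x)p(y))].
  (0,a): 0.25·ln(0.7730) = -0.0644
  (0,b): 0.11·ln(1.1905) = 0.0192
  (0,c): 0.30·ln(1.2285) = 0.0617
  (1,a): 0.24·ln(1.4406) = 0.0876
  (1,b): 0.03·ln(0.6303) = -0.0138
  (1,c): 0.07·ln(0.5564) = -0.0410
Sum = 0.049 nats.

0.049 nats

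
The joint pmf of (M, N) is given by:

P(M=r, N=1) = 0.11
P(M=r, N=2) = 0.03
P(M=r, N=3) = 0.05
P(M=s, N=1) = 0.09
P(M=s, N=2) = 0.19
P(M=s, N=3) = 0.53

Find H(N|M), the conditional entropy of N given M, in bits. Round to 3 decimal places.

Chain rule: H(N|M) = H(M,N) − H(M).
Marginals: p(M) = (0.1900, 0.8100), p(N) = (0.2000, 0.2200, 0.5800).
H(M,N) = 1.9715 bits; H(M) = 0.7015 bits.
H(N|M) = 1.9715 − 0.7015 = 1.270 bits.

1.270 bits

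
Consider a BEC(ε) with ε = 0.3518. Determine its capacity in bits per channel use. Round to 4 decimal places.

0.6482 bits

Binary erasure channel: capacity C = 1 − ε.
C = 1 − 0.3518 = 0.6482 bits per channel use.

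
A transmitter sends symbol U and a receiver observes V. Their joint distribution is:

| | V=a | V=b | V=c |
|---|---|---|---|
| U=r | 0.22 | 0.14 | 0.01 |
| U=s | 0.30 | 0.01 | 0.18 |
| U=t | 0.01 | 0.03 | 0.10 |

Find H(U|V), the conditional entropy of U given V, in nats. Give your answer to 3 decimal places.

Chain rule: H(U|V) = H(U,V) − H(V).
Marginals: p(U) = (0.3700, 0.4900, 0.1400), p(V) = (0.5300, 0.1800, 0.2900).
H(U,V) = 1.7518 nats; H(V) = 1.0041 nats.
H(U|V) = 1.7518 − 1.0041 = 0.748 nats.

0.748 nats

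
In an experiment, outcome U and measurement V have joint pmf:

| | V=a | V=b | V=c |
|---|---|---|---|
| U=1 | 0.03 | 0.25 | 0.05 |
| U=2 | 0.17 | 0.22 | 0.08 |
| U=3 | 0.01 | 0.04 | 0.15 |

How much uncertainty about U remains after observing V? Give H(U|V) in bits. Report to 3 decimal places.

Chain rule: H(U|V) = H(U,V) − H(V).
Marginals: p(U) = (0.3300, 0.4700, 0.2000), p(V) = (0.2100, 0.5100, 0.2800).
H(U,V) = 2.7373 bits; H(V) = 1.4825 bits.
H(U|V) = 2.7373 − 1.4825 = 1.255 bits.

1.255 bits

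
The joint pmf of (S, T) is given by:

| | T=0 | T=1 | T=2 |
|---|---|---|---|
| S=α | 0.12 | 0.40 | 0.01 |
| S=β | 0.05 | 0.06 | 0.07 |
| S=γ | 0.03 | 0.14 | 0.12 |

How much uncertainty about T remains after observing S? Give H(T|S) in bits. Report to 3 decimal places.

1.158 bits

Marginals: p(S) = (0.5300, 0.1800, 0.2900), p(T) = (0.2000, 0.6000, 0.2000).
H(T|S) = Σ p(S) · H(T|S=·).
  S=α: p=0.5300, H(T|S=α) = 0.8997
  S=β: p=0.1800, H(T|S=β) = 1.5715
  S=γ: p=0.2900, H(T|S=γ) = 1.3726
Weighted sum = 1.158 bits.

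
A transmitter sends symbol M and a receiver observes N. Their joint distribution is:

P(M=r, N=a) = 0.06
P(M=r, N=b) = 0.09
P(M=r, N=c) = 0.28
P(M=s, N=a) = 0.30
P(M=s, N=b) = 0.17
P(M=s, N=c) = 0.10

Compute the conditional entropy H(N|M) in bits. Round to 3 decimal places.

1.372 bits

Chain rule: H(N|M) = H(M,N) − H(M).
Marginals: p(M) = (0.4300, 0.5700), p(N) = (0.3600, 0.2600, 0.3800).
H(M,N) = 2.3583 bits; H(M) = 0.9858 bits.
H(N|M) = 2.3583 − 0.9858 = 1.372 bits.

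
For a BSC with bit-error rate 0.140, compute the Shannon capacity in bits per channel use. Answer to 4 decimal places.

0.4158 bits

Binary symmetric channel: C = 1 − h₂(ε) where h₂ is the binary entropy function.
h₂(0.140) = −0.140·log₂0.140 − 0.860·log₂0.860 = 0.5842.
C = 1 − 0.5842 = 0.4158 bits per channel use.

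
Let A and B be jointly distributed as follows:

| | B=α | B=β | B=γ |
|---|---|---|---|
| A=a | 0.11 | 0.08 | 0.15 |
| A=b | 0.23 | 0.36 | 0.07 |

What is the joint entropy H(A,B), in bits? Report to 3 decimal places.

H(A,B) = −Σ p(x,y)·log₂ p(x,y) over all 6 cells.
  cell (a,α): −0.11·log₂0.11 = 0.3503
  cell (a,β): −0.08·log₂0.08 = 0.2915
  cell (a,γ): −0.15·log₂0.15 = 0.4105
  cell (b,α): −0.23·log₂0.23 = 0.4877
  cell (b,β): −0.36·log₂0.36 = 0.5306
  cell (b,γ): −0.07·log₂0.07 = 0.2686
Sum = 2.339 bits.

2.339 bits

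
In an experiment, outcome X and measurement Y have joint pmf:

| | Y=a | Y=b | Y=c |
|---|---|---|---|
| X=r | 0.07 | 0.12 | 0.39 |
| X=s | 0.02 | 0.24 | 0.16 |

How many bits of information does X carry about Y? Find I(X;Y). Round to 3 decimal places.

0.104 bits

Marginals: p(X) = (0.5800, 0.4200), p(Y) = (0.0900, 0.3600, 0.5500).
I(X;Y) = Σ p(x,y)·log₂[p(x,y)/(p(x)p(y))].
  (r,a): 0.07·log₂(1.3410) = 0.0296
  (r,b): 0.12·log₂(0.5747) = -0.0959
  (r,c): 0.39·log₂(1.2226) = 0.1131
  (s,a): 0.02·log₂(0.5291) = -0.0184
  (s,b): 0.24·log₂(1.5873) = 0.1600
  (s,c): 0.16·log₂(0.6926) = -0.0848
Sum = 0.104 bits.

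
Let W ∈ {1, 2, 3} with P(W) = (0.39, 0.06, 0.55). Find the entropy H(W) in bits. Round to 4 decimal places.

H(W) = −Σ p·log₂ p.
  −(0.39)·log₂(0.39) = 0.52980
  −(0.06)·log₂(0.06) = 0.24353
  −(0.55)·log₂(0.55) = 0.47437
Sum: 0.52980 + 0.24353 + 0.47437 = 1.2477 bits.

1.2477 bits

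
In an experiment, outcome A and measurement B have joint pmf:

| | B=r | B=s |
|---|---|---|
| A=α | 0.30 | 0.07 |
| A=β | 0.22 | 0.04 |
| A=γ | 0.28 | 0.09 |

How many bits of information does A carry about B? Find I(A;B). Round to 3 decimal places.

0.006 bits

Marginals: p(A) = (0.3700, 0.2600, 0.3700), p(B) = (0.8000, 0.2000).
I(A;B) = Σ p(x,y)·log₂[p(x,y)/(p(x)p(y))].
  (α,r): 0.30·log₂(1.0135) = 0.0058
  (α,s): 0.07·log₂(0.9459) = -0.0056
  (β,r): 0.22·log₂(1.0577) = 0.0178
  (β,s): 0.04·log₂(0.7692) = -0.0151
  (γ,r): 0.28·log₂(0.9459) = -0.0224
  (γ,s): 0.09·log₂(1.2162) = 0.0254
Sum = 0.006 bits.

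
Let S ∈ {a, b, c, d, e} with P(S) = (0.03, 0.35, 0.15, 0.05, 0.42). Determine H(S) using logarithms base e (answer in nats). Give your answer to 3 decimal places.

1.271 nats

H(S) = −Σ p·ln p.
  −(0.03)·ln(0.03) = 0.1052
  −(0.35)·ln(0.35) = 0.3674
  −(0.15)·ln(0.15) = 0.2846
  −(0.05)·ln(0.05) = 0.1498
  −(0.42)·ln(0.42) = 0.3644
Sum: 0.1052 + 0.3674 + 0.2846 + 0.1498 + 0.3644 = 1.271 nats.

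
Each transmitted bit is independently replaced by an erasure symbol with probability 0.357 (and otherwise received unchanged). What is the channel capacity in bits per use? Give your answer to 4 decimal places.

0.6430 bits

Binary erasure channel: capacity C = 1 − ε.
C = 1 − 0.357 = 0.6430 bits per channel use.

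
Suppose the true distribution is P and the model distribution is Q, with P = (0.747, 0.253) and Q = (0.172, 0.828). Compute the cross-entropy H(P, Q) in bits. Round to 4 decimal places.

H(P,Q) = −Σ p·log₂ q.
  −0.747·log₂(0.172) = 1.89702
  −0.253·log₂(0.828) = 0.06889
H(P,Q) = 1.9659 bits.

1.9659 bits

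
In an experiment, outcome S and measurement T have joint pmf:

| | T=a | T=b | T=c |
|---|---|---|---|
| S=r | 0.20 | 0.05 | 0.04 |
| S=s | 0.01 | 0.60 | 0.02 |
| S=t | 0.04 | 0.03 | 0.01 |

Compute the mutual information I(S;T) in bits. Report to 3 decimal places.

0.485 bits

Marginals: p(S) = (0.2900, 0.6300, 0.0800), p(T) = (0.2500, 0.6800, 0.0700).
I(S;T) = H(S) + H(T) − H(S,T).
H(S) = 1.2294, H(T) = 1.1469, H(S,T) = 1.8917.
I(S;T) = 1.2294 + 1.1469 − 1.8917 = 0.485 bits.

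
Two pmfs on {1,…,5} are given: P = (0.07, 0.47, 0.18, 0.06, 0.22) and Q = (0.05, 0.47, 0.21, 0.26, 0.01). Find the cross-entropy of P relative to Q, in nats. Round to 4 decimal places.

1.9394 nats

H(P,Q) = −Σ p·ln q.
  −0.07·ln(0.05) = 0.20970
  −0.47·ln(0.47) = 0.35486
  −0.18·ln(0.21) = 0.28092
  −0.06·ln(0.26) = 0.08082
  −0.22·ln(0.01) = 1.01314
H(P,Q) = 1.9394 nats.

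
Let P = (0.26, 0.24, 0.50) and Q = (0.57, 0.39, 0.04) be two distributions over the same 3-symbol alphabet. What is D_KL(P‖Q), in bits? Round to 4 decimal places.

D(P‖Q) = Σ p·log₂(p/q).
  0.26·log₂(0.26/0.57) = -0.29444
  0.24·log₂(0.24/0.39) = -0.16811
  0.50·log₂(0.50/0.04) = 1.82193
D(P‖Q) = 1.3594 bits.

1.3594 bits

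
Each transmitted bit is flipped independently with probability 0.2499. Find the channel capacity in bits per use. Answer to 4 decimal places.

Binary symmetric channel: C = 1 − h₂(ε) where h₂ is the binary entropy function.
h₂(0.2499) = −0.2499·log₂0.2499 − 0.7501·log₂0.7501 = 0.8111.
C = 1 − 0.8111 = 0.1889 bits per channel use.

0.1889 bits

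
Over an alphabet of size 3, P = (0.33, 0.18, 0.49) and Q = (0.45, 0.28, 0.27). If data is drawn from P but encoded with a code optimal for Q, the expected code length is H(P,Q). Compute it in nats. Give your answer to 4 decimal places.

H(P,Q) = −Σ p·ln q.
  −0.33·ln(0.45) = 0.26351
  −0.18·ln(0.28) = 0.22913
  −0.49·ln(0.27) = 0.64157
H(P,Q) = 1.1342 nats.

1.1342 nats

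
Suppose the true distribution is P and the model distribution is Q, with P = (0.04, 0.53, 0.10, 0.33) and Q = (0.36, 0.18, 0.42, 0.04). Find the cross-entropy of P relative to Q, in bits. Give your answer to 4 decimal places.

H(P,Q) = −Σ p·log₂ q.
  −0.04·log₂(0.36) = 0.05896
  −0.53·log₂(0.18) = 1.31118
  −0.10·log₂(0.42) = 0.12515
  −0.33·log₂(0.04) = 1.53247
H(P,Q) = 3.0278 bits.

3.0278 bits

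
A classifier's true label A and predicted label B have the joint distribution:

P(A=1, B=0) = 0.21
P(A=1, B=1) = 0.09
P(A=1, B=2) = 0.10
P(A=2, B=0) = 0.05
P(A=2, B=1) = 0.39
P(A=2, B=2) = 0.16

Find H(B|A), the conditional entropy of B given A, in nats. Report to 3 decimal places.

0.912 nats

Chain rule: H(B|A) = H(A,B) − H(A).
Marginals: p(A) = (0.4000, 0.6000), p(B) = (0.2600, 0.4800, 0.2600).
H(A,B) = 1.5849 nats; H(A) = 0.6730 nats.
H(B|A) = 1.5849 − 0.6730 = 0.912 nats.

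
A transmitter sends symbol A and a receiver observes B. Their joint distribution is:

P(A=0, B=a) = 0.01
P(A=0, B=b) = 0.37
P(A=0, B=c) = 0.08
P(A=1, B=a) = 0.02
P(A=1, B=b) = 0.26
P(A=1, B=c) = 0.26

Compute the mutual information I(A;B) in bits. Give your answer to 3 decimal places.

Marginals: p(A) = (0.4600, 0.5400), p(B) = (0.0300, 0.6300, 0.3400).
I(A;B) = Σ p(x,y)·log₂[p(x,y)/(p(x)p(y))].
  (0,a): 0.01·log₂(0.7246) = -0.0046
  (0,b): 0.37·log₂(1.2767) = 0.1304
  (0,c): 0.08·log₂(0.5115) = -0.0774
  (1,a): 0.02·log₂(1.2346) = 0.0061
  (1,b): 0.26·log₂(0.7643) = -0.1008
  (1,c): 0.26·log₂(1.4161) = 0.1305
Sum = 0.084 bits.

0.084 bits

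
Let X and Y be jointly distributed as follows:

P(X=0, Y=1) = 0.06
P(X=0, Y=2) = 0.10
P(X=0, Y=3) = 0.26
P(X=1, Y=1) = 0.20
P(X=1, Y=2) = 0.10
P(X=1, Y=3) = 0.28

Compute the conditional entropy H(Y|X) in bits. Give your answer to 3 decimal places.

Chain rule: H(Y|X) = H(X,Y) − H(X).
Marginals: p(X) = (0.4200, 0.5800), p(Y) = (0.2600, 0.2000, 0.5400).
H(X,Y) = 2.3918 bits; H(X) = 0.9815 bits.
H(Y|X) = 2.3918 − 0.9815 = 1.410 bits.

1.410 bits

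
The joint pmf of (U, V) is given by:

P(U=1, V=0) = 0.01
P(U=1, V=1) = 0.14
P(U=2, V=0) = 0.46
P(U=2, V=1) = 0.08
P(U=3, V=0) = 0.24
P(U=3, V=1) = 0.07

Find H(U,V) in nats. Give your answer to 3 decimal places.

1.409 nats

H(U,V) = −Σ p(x,y)·ln p(x,y) over all 6 cells.
  cell (1,0): −0.01·ln0.01 = 0.0461
  cell (1,1): −0.14·ln0.14 = 0.2753
  cell (2,0): −0.46·ln0.46 = 0.3572
  cell (2,1): −0.08·ln0.08 = 0.2021
  cell (3,0): −0.24·ln0.24 = 0.3425
  cell (3,1): −0.07·ln0.07 = 0.1861
Sum = 1.409 nats.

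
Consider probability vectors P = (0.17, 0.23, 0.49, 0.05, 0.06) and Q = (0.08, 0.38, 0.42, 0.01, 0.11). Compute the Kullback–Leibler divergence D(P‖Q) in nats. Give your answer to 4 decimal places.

0.1323 nats

D(P‖Q) = Σ p·ln(p/q).
  0.17·ln(0.17/0.08) = 0.12814
  0.23·ln(0.23/0.38) = -0.11548
  0.49·ln(0.49/0.42) = 0.07553
  0.05·ln(0.05/0.01) = 0.08047
  0.06·ln(0.06/0.11) = -0.03637
D(P‖Q) = 0.1323 nats.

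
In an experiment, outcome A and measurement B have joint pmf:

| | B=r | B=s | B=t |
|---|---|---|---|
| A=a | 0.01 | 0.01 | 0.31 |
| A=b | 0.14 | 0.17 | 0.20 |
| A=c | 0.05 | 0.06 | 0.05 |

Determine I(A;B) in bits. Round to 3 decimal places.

0.245 bits

Marginals: p(A) = (0.3300, 0.5100, 0.1600), p(B) = (0.2000, 0.2400, 0.5600).
I(A;B) = Σ p(x,y)·log₂[p(x,y)/(p(x)p(y))].
  (a,r): 0.01·log₂(0.1515) = -0.0272
  (a,s): 0.01·log₂(0.1263) = -0.0299
  (a,t): 0.31·log₂(1.6775) = 0.2314
  (b,r): 0.14·log₂(1.3725) = 0.0640
  (b,s): 0.17·log₂(1.3889) = 0.0806
  (b,t): 0.20·log₂(0.7003) = -0.1028
  (c,r): 0.05·log₂(1.5625) = 0.0322
  (c,s): 0.06·log₂(1.5625) = 0.0386
  (c,t): 0.05·log₂(0.5580) = -0.0421
Sum = 0.245 bits.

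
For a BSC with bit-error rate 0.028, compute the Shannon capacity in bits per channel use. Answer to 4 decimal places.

Binary symmetric channel: C = 1 − h₂(ε) where h₂ is the binary entropy function.
h₂(0.028) = −0.028·log₂0.028 − 0.972·log₂0.972 = 0.1843.
C = 1 − 0.1843 = 0.8157 bits per channel use.

0.8157 bits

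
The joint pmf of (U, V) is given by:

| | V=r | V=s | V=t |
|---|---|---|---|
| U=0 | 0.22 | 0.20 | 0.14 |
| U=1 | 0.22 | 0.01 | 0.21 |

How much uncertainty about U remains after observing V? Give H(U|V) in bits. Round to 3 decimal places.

0.838 bits

Marginals: p(U) = (0.5600, 0.4400), p(V) = (0.4400, 0.2100, 0.3500).
H(U|V) = Σ p(V) · H(U|V=·).
  V=r: p=0.4400, H(U|V=r) = 1.0000
  V=s: p=0.2100, H(U|V=s) = 0.2762
  V=t: p=0.3500, H(U|V=t) = 0.9710
Weighted sum = 0.838 bits.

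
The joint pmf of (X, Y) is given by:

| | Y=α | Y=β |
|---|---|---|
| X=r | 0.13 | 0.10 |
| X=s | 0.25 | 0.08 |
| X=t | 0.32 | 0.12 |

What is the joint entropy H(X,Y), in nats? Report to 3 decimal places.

1.663 nats

H(X,Y) = −Σ p(x,y)·ln p(x,y) over all 6 cells.
  cell (r,α): −0.13·ln0.13 = 0.2652
  cell (r,β): −0.10·ln0.10 = 0.2303
  cell (s,α): −0.25·ln0.25 = 0.3466
  cell (s,β): −0.08·ln0.08 = 0.2021
  cell (t,α): −0.32·ln0.32 = 0.3646
  cell (t,β): −0.12·ln0.12 = 0.2544
Sum = 1.663 nats.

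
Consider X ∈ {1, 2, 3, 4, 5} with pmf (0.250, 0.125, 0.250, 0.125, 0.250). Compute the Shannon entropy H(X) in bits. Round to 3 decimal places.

2.250 bits

H(X) = −Σ p·log₂ p.
  −(0.250)·log₂(0.250) = 0.5000
  −(0.125)·log₂(0.125) = 0.3750
  −(0.250)·log₂(0.250) = 0.5000
  −(0.125)·log₂(0.125) = 0.3750
  −(0.250)·log₂(0.250) = 0.5000
Sum: 0.5000 + 0.3750 + 0.5000 + 0.3750 + 0.5000 = 2.250 bits.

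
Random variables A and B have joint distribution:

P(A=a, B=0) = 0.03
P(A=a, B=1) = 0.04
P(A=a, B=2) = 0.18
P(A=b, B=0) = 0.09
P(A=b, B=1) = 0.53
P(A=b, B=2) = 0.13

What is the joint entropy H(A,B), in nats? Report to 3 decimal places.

H(A,B) = −Σ p(x,y)·ln p(x,y) over all 6 cells.
  cell (a,0): −0.03·ln0.03 = 0.1052
  cell (a,1): −0.04·ln0.04 = 0.1288
  cell (a,2): −0.18·ln0.18 = 0.3087
  cell (b,0): −0.09·ln0.09 = 0.2167
  cell (b,1): −0.53·ln0.53 = 0.3365
  cell (b,2): −0.13·ln0.13 = 0.2652
Sum = 1.361 nats.

1.361 nats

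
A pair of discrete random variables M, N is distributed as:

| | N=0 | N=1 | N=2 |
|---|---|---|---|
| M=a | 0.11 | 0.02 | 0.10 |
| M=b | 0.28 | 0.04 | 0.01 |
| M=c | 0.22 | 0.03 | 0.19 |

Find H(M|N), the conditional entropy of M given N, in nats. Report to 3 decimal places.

0.957 nats

Marginals: p(M) = (0.2300, 0.3300, 0.4400), p(N) = (0.6100, 0.0900, 0.3000).
H(M|N) = Σ p(N) · H(M|N=·).
  N=0: p=0.6100, H(M|N=0) = 1.0341
  N=1: p=0.0900, H(M|N=1) = 1.0609
  N=2: p=0.3000, H(M|N=2) = 0.7689
Weighted sum = 0.957 nats.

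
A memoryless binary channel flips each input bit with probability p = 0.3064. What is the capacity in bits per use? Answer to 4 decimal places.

Binary symmetric channel: C = 1 − h₂(ε) where h₂ is the binary entropy function.
h₂(0.3064) = −0.3064·log₂0.3064 − 0.6936·log₂0.6936 = 0.8890.
C = 1 − 0.8890 = 0.1110 bits per channel use.

0.1110 bits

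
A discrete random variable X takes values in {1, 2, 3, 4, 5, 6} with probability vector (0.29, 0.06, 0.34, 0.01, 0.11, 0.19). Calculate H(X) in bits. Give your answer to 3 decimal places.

H(X) = −Σ p·log₂ p.
  −(0.29)·log₂(0.29) = 0.5179
  −(0.06)·log₂(0.06) = 0.2435
  −(0.34)·log₂(0.34) = 0.5292
  −(0.01)·log₂(0.01) = 0.0664
  −(0.11)·log₂(0.11) = 0.3503
  −(0.19)·log₂(0.19) = 0.4552
Sum: 0.5179 + 0.2435 + 0.5292 + 0.0664 + 0.3503 + 0.4552 = 2.163 bits.

2.163 bits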